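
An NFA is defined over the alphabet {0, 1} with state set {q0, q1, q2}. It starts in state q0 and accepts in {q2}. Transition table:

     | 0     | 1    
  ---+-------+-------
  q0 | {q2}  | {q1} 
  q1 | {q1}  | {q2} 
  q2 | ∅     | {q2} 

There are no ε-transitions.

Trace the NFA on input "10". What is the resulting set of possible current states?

{q1}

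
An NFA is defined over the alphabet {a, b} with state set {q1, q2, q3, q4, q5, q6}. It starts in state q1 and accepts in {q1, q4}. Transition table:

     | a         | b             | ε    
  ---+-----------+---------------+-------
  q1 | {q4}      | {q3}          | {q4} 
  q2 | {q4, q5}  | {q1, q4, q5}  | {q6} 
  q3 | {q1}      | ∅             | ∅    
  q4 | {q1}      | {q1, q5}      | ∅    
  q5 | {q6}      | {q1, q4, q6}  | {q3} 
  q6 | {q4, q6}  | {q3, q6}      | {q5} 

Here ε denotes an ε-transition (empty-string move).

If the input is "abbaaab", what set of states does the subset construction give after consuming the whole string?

{q1, q3, q4, q5, q6}

Start: ε-closure({q1}) = {q1, q4}.
Read 'a': {q1, q4} → {q1, q4}.
Read 'b': {q1, q4} → {q1, q3, q4, q5}.
Read 'b': {q1, q3, q4, q5} → {q1, q3, q4, q5, q6}.
Read 'a': {q1, q3, q4, q5, q6} → {q1, q3, q4, q5, q6}.
Read 'a': {q1, q3, q4, q5, q6} → {q1, q3, q4, q5, q6}.
Read 'a': {q1, q3, q4, q5, q6} → {q1, q3, q4, q5, q6}.
Read 'b': {q1, q3, q4, q5, q6} → {q1, q3, q4, q5, q6}.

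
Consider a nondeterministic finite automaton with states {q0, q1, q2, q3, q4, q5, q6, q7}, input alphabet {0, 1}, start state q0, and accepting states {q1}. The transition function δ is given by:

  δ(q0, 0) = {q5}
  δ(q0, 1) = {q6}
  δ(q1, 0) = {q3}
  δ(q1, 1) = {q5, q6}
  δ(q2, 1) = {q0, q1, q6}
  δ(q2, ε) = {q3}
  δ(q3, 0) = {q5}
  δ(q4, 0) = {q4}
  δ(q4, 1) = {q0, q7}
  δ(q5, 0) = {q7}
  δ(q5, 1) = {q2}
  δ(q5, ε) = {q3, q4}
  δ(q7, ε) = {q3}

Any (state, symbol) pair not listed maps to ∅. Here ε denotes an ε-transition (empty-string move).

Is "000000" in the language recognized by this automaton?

No

Start in {q0}.
Read '0': q0→{q5}; union {q5}; ε-closure = {q3, q4, q5}.
Read '0': q3→{q5}, q4→{q4}, q5→{q7}; union {q4, q5, q7}; ε-closure = {q3, q4, q5, q7}.
Read '0': q3→{q5}, q4→{q4}, q5→{q7}, q7→∅; union {q4, q5, q7}; ε-closure = {q3, q4, q5, q7}.
Read '0': q3→{q5}, q4→{q4}, q5→{q7}, q7→∅; union {q4, q5, q7}; ε-closure = {q3, q4, q5, q7}.
Read '0': q3→{q5}, q4→{q4}, q5→{q7}, q7→∅; union {q4, q5, q7}; ε-closure = {q3, q4, q5, q7}.
Read '0': q3→{q5}, q4→{q4}, q5→{q7}, q7→∅; union {q4, q5, q7}; ε-closure = {q3, q4, q5, q7}.
The final set {q3, q4, q5, q7} contains no accepting state.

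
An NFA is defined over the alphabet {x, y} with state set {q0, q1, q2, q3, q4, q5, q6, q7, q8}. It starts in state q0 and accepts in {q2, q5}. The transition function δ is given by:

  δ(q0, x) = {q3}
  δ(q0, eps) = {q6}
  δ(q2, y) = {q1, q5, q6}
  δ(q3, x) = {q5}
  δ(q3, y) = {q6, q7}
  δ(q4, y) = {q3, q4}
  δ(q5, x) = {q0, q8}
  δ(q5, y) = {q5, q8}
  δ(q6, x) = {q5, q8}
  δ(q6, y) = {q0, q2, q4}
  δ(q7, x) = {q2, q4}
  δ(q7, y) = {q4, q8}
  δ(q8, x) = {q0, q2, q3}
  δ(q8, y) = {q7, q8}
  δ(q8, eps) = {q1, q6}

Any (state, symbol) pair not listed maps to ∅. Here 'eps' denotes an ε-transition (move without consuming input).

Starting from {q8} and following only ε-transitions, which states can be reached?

{q1, q6, q8}

Begin with {q8}.
ε-move q8 → q1; add q1.
ε-move q8 → q6; add q6.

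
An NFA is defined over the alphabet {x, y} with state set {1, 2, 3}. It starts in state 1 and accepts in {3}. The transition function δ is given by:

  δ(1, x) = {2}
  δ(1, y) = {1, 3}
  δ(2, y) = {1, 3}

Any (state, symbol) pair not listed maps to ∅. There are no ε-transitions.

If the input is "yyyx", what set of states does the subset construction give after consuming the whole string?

{2}

Start in {1}.
Read 'y': {1} → {1, 3}.
Read 'y': {1, 3} → {1, 3}.
Read 'y': {1, 3} → {1, 3}.
Read 'x': {1, 3} → {2}.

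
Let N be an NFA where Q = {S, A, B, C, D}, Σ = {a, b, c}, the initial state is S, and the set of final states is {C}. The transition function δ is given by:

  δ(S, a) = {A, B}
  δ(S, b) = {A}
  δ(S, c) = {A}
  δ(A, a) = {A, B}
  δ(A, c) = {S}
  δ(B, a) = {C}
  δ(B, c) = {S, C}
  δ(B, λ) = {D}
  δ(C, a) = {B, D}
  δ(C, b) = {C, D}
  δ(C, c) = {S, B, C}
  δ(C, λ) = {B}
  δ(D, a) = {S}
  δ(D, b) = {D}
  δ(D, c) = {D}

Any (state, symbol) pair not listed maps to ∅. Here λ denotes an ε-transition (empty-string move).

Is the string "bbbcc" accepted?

Start in {S}.
Read 'b': S→{A}; now {A}.
Read 'b': A→∅; now ∅.
The set is empty and remains empty for the remaining 3 symbols.
The final set ∅ contains no accepting state.

No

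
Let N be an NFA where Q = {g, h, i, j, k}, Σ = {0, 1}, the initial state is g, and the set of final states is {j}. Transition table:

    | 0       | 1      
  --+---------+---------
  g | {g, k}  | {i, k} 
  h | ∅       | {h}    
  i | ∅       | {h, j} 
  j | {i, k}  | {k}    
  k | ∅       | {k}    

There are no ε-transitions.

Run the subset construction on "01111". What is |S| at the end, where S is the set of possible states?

Start in {g}.
Read '0': g→{g, k}; now {g, k}.
Read '1': g→{i, k}, k→{k}; now {i, k}.
Read '1': i→{h, j}, k→{k}; now {h, j, k}.
Read '1': h→{h}, j→{k}, k→{k}; now {h, k}.
Read '1': h→{h}, k→{k}; now {h, k}.
That set has 2 states.

2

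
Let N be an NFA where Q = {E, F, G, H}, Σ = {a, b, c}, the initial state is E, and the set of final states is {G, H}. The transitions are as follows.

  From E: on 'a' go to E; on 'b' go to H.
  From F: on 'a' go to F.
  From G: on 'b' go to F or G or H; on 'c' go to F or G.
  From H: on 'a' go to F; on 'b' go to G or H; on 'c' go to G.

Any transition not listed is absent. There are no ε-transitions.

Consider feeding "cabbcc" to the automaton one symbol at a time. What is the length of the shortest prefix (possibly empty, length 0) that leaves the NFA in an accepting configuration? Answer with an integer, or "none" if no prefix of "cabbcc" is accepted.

none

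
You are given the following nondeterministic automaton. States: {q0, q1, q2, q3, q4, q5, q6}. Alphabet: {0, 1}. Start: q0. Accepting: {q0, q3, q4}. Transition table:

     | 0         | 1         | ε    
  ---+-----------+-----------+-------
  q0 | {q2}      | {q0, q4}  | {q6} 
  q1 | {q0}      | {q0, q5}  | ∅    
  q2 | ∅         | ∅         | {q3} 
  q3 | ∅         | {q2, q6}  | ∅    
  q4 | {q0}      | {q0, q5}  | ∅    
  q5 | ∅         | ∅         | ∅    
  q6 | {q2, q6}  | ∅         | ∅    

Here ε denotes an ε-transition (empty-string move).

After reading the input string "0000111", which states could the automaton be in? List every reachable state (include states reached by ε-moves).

Start: ε-closure({q0}) = {q0, q6}.
Read '0': q0→{q2}, q6→{q2, q6}; union {q2, q6}; ε-closure = {q2, q3, q6}.
Read '0': q2→∅, q3→∅, q6→{q2, q6}; union {q2, q6}; ε-closure = {q2, q3, q6}.
Read '0': q2→∅, q3→∅, q6→{q2, q6}; union {q2, q6}; ε-closure = {q2, q3, q6}.
Read '0': q2→∅, q3→∅, q6→{q2, q6}; union {q2, q6}; ε-closure = {q2, q3, q6}.
Read '1': q2→∅, q3→{q2, q6}, q6→∅; union {q2, q6}; ε-closure = {q2, q3, q6}.
Read '1': q2→∅, q3→{q2, q6}, q6→∅; union {q2, q6}; ε-closure = {q2, q3, q6}.
Read '1': q2→∅, q3→{q2, q6}, q6→∅; union {q2, q6}; ε-closure = {q2, q3, q6}.

{q2, q3, q6}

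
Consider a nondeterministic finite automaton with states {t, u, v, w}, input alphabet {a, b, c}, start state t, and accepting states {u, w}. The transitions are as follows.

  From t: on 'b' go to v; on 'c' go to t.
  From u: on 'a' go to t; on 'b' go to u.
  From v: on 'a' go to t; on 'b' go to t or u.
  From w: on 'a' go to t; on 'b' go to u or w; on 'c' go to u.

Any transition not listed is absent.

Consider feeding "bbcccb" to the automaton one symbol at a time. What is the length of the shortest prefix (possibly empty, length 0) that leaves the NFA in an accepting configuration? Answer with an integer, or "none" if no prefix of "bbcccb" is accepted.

2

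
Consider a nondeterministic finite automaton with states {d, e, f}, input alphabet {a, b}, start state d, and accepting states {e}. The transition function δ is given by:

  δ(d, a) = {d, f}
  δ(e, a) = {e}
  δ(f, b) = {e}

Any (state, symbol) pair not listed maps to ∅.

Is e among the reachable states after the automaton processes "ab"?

Start in {d}.
Read 'a': d→{d, f}; now {d, f}.
Read 'b': d→∅, f→{e}; now {e}.
State e is in {e}.

Yes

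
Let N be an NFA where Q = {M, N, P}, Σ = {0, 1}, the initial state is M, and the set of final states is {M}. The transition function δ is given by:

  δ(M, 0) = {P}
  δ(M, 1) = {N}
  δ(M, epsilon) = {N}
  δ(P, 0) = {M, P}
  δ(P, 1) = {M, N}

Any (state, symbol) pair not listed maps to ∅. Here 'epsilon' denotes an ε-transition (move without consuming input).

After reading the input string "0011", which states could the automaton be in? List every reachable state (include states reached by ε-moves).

Start: ε-closure({M}) = {M, N}.
Read '0': {M, N} → {P}.
Read '0': {P} → {M, N, P}.
Read '1': {M, N, P} → {M, N}.
Read '1': {M, N} → {N}.

{N}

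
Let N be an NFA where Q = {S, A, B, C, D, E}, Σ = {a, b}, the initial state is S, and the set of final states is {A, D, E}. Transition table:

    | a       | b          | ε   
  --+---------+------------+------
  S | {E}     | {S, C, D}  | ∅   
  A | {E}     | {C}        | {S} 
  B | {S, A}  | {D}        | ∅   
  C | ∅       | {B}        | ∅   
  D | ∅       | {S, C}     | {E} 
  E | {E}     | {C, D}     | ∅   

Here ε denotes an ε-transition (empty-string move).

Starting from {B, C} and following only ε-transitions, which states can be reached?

{B, C}

Begin with {B, C}.
No ε-moves leave this set, so the closure equals the set itself.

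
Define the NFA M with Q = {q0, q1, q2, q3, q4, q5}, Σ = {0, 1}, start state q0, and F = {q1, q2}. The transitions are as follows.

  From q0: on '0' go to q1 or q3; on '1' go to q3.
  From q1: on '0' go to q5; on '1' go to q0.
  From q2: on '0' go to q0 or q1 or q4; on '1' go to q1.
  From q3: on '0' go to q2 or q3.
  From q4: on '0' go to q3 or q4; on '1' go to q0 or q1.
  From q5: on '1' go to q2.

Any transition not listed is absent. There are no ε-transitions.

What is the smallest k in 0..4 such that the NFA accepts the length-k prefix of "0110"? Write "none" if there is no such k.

1

Start in {q0}.
Read '0': {q0} → {q1, q3}.
None of the earlier sets intersect F, but {q1, q3} does.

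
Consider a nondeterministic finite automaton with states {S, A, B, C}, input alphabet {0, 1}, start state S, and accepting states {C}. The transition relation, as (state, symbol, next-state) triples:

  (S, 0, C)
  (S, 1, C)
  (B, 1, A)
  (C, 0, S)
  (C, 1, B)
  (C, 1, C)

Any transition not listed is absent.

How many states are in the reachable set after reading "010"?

Start in {S}.
Read '0': S→{C}; now {C}.
Read '1': C→{B, C}; now {B, C}.
Read '0': B→∅, C→{S}; now {S}.
That set has 1 state.

1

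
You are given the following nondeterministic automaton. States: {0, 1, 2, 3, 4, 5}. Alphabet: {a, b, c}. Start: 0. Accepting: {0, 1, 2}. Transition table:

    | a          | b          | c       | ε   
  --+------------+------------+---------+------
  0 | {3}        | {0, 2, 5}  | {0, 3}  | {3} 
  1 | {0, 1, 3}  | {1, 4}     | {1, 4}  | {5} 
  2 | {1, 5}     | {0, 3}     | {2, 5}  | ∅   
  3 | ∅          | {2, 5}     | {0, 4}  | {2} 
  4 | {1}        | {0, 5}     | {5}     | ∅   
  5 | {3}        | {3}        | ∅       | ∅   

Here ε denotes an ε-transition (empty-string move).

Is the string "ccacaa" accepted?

Yes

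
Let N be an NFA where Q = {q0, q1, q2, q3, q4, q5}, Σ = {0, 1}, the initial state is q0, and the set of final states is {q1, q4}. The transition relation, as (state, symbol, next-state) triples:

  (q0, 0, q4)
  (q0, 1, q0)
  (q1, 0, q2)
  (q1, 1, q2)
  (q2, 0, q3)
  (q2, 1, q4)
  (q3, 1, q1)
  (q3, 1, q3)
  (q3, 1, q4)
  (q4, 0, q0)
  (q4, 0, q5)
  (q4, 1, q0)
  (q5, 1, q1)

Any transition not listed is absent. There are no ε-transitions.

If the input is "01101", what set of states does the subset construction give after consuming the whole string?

{q0}

Start in {q0}.
Read '0': {q0} → {q4}.
Read '1': {q4} → {q0}.
Read '1': {q0} → {q0}.
Read '0': {q0} → {q4}.
Read '1': {q4} → {q0}.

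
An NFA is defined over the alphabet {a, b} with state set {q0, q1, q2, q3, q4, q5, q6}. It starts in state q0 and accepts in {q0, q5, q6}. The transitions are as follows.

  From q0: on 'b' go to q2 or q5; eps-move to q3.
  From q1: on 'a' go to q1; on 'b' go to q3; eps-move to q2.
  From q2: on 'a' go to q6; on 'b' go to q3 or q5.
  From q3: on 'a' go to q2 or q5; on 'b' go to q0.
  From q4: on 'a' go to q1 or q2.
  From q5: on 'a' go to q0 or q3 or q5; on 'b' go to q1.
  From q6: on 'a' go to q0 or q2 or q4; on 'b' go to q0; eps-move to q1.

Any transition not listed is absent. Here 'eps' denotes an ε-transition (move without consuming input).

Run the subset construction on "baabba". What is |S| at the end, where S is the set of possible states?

Start: ε-closure({q0}) = {q0, q3}.
Read 'b': {q0, q3} → {q0, q2, q3, q5}.
Read 'a': {q0, q2, q3, q5} → {q0, q1, q2, q3, q5, q6}.
Read 'a': {q0, q1, q2, q3, q5, q6} → {q0, q1, q2, q3, q4, q5, q6}.
Read 'b': {q0, q1, q2, q3, q4, q5, q6} → {q0, q1, q2, q3, q5}.
Read 'b': {q0, q1, q2, q3, q5} → {q0, q1, q2, q3, q5}.
Read 'a': {q0, q1, q2, q3, q5} → {q0, q1, q2, q3, q5, q6}.
That set has 6 states.

6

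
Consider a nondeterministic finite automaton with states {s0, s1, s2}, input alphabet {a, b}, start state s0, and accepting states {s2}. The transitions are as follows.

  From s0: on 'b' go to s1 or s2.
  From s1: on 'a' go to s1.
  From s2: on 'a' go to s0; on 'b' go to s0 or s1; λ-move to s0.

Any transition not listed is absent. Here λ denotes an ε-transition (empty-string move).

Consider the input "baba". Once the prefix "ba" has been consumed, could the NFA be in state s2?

Start in {s0}.
Read 'b': s0→{s1, s2}; union {s1, s2}; ε-closure = {s0, s1, s2}.
Read 'a': s0→∅, s1→{s1}, s2→{s0}; now {s0, s1}.
State s2 is not in {s0, s1}.

No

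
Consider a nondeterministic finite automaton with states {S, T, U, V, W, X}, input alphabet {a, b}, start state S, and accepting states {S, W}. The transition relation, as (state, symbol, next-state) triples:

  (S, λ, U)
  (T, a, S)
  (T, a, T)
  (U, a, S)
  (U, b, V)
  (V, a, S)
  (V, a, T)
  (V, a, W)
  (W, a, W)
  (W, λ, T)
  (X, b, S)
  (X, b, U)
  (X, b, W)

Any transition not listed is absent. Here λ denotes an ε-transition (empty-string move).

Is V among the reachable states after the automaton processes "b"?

Start: ε-closure({S}) = {S, U}.
Read 'b': {S, U} → {V}.
State V is in {V}.

Yes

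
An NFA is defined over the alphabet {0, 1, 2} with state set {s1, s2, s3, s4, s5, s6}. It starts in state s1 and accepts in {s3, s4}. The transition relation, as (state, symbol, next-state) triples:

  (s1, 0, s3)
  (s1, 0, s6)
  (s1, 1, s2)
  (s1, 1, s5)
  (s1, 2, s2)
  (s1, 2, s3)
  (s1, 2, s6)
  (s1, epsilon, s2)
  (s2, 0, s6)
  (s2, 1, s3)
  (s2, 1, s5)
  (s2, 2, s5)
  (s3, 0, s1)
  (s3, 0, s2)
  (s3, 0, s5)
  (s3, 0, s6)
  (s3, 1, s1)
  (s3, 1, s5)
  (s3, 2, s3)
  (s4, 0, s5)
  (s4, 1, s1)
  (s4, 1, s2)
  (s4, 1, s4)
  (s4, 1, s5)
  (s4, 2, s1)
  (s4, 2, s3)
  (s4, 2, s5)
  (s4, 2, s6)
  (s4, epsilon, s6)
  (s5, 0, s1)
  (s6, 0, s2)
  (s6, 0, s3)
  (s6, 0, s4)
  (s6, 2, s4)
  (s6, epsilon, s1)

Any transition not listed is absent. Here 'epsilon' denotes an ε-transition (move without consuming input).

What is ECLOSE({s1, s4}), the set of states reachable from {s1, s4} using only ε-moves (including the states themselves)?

{s1, s2, s4, s6}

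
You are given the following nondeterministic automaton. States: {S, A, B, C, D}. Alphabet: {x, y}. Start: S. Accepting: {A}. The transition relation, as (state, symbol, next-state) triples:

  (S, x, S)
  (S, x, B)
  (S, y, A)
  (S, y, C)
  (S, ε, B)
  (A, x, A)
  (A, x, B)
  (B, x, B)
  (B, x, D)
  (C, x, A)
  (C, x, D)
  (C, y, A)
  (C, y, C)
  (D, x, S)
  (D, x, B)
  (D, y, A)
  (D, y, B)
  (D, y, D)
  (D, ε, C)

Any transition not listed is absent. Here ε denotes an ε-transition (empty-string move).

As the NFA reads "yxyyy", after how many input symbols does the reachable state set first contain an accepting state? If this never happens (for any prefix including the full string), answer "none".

1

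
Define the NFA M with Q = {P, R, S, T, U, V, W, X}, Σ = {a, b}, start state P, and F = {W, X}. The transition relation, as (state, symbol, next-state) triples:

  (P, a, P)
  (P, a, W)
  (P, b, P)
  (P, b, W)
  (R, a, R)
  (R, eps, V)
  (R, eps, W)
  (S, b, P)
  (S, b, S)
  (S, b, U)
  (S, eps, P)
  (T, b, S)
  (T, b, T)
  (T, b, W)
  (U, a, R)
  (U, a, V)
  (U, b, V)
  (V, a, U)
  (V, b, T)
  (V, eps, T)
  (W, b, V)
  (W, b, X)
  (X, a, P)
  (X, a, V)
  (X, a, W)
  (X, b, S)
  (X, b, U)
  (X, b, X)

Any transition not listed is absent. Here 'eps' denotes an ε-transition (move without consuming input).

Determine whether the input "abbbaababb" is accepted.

Yes

Start in {P}.
Read 'a': P→{P, W}; now {P, W}.
Read 'b': P→{P, W}, W→{V, X}; union {P, V, W, X}; ε-closure = {P, T, V, W, X}.
Read 'b': P→{P, W}, T→{S, T, W}, V→{T}, W→{V, X}, X→{S, U, X}; now {P, S, T, U, V, W, X}.
Read 'b': P→{P, W}, S→{P, S, U}, T→{S, T, W}, U→{V}, V→{T}, W→{V, X}, X→{S, U, X}; now {P, S, T, U, V, W, X}.
Read 'a': P→{P, W}, S→∅, T→∅, U→{R, V}, V→{U}, W→∅, X→{P, V, W}; union {P, R, U, V, W}; ε-closure = {P, R, T, U, V, W}.
Read 'a': P→{P, W}, R→{R}, T→∅, U→{R, V}, V→{U}, W→∅; union {P, R, U, V, W}; ε-closure = {P, R, T, U, V, W}.
Read 'b': P→{P, W}, R→∅, T→{S, T, W}, U→{V}, V→{T}, W→{V, X}; now {P, S, T, V, W, X}.
Read 'a': P→{P, W}, S→∅, T→∅, V→{U}, W→∅, X→{P, V, W}; union {P, U, V, W}; ε-closure = {P, T, U, V, W}.
Read 'b': P→{P, W}, T→{S, T, W}, U→{V}, V→{T}, W→{V, X}; now {P, S, T, V, W, X}.
Read 'b': P→{P, W}, S→{P, S, U}, T→{S, T, W}, V→{T}, W→{V, X}, X→{S, U, X}; now {P, S, T, U, V, W, X}.
The final set {P, S, T, U, V, W, X} contains the accepting states W, X.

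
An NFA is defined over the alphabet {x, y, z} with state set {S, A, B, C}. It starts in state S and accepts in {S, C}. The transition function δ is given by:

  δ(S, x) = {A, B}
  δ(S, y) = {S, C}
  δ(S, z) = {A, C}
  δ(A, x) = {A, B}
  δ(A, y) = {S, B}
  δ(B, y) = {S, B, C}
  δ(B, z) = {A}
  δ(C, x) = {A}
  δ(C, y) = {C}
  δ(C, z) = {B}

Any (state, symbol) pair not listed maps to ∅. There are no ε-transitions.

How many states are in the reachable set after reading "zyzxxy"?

3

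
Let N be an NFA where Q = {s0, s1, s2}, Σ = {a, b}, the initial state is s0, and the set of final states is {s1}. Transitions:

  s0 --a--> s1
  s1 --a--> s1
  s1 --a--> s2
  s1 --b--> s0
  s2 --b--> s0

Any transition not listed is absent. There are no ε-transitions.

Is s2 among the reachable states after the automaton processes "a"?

Start in {s0}.
Read 'a': {s0} → {s1}.
State s2 is not in {s1}.

No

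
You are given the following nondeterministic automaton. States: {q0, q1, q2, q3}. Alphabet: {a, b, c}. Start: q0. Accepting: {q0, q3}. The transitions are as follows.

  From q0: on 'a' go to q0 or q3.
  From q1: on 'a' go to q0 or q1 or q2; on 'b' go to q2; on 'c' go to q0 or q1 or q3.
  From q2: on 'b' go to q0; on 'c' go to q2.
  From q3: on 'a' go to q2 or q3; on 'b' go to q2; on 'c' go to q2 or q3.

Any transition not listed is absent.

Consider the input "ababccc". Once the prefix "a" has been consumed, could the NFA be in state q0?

Start in {q0}.
Read 'a': q0→{q0, q3}; now {q0, q3}.
State q0 is in {q0, q3}.

Yes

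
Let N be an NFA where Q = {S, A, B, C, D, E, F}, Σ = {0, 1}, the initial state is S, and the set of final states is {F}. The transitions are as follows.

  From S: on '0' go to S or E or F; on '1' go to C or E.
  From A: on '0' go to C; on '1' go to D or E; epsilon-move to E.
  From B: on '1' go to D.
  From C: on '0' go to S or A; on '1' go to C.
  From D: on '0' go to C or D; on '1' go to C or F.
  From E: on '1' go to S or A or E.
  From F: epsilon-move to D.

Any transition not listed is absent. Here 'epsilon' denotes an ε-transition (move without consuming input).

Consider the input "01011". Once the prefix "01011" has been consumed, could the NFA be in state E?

Yes

Start in {S}.
Read '0': S→{S, E, F}; union {S, E, F}; ε-closure = {S, D, E, F}.
Read '1': S→{C, E}, D→{C, F}, E→{S, A, E}, F→∅; union {S, A, C, E, F}; ε-closure = {S, A, C, D, E, F}.
Read '0': S→{S, E, F}, A→{C}, C→{S, A}, D→{C, D}, E→∅, F→∅; now {S, A, C, D, E, F}.
Read '1': S→{C, E}, A→{D, E}, C→{C}, D→{C, F}, E→{S, A, E}, F→∅; now {S, A, C, D, E, F}.
Read '1': S→{C, E}, A→{D, E}, C→{C}, D→{C, F}, E→{S, A, E}, F→∅; now {S, A, C, D, E, F}.
State E is in {S, A, C, D, E, F}.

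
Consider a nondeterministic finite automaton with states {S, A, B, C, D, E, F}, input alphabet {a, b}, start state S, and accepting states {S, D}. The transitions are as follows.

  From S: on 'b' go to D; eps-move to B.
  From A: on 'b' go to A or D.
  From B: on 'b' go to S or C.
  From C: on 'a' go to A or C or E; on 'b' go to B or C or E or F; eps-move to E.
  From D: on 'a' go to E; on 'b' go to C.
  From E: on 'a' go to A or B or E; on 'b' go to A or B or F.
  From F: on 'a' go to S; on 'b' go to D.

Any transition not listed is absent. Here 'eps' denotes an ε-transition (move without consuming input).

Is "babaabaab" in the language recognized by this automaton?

Yes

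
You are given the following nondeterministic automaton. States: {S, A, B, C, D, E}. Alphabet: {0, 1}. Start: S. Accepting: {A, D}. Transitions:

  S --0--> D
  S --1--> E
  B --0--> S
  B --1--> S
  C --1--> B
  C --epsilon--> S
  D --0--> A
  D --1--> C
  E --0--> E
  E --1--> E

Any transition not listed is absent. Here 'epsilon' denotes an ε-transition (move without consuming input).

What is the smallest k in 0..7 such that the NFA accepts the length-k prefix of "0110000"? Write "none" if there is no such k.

Start in {S}.
Read '0': {S} → {D}.
None of the earlier sets intersect F, but {D} does.

1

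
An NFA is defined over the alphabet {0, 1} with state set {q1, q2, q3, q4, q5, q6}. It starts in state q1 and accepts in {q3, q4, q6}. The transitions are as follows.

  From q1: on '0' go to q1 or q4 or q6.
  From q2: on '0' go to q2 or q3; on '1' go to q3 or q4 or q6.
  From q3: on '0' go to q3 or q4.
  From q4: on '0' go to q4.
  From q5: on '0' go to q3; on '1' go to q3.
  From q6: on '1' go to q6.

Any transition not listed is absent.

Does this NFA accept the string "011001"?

Start in {q1}.
Read '0': {q1} → {q1, q4, q6}.
Read '1': {q1, q4, q6} → {q6}.
Read '1': {q6} → {q6}.
Read '0': {q6} → ∅.
The set is empty and remains empty for the remaining 2 symbols.
The final set ∅ contains no accepting state.

No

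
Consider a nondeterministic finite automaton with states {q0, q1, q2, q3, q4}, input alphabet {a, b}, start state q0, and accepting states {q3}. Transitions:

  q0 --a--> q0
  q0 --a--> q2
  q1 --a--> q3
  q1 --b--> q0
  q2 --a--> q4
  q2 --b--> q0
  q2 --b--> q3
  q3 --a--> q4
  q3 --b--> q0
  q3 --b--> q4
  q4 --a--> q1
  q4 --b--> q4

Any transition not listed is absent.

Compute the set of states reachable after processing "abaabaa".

Start in {q0}.
Read 'a': q0→{q0, q2}; now {q0, q2}.
Read 'b': q0→∅, q2→{q0, q3}; now {q0, q3}.
Read 'a': q0→{q0, q2}, q3→{q4}; now {q0, q2, q4}.
Read 'a': q0→{q0, q2}, q2→{q4}, q4→{q1}; now {q0, q1, q2, q4}.
Read 'b': q0→∅, q1→{q0}, q2→{q0, q3}, q4→{q4}; now {q0, q3, q4}.
Read 'a': q0→{q0, q2}, q3→{q4}, q4→{q1}; now {q0, q1, q2, q4}.
Read 'a': q0→{q0, q2}, q1→{q3}, q2→{q4}, q4→{q1}; now {q0, q1, q2, q3, q4}.

{q0, q1, q2, q3, q4}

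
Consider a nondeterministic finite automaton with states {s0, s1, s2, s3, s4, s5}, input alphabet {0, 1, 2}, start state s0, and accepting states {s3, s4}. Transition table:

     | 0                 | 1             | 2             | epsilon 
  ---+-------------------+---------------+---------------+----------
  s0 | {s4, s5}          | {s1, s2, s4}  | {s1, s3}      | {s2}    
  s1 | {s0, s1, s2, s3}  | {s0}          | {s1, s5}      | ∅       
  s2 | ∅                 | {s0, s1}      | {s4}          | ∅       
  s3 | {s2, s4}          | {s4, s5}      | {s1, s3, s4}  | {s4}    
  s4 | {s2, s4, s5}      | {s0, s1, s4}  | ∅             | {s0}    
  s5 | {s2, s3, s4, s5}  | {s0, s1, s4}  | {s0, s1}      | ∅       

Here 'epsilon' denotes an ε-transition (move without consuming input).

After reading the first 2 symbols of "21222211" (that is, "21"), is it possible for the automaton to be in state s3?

Start: ε-closure({s0}) = {s0, s2}.
Read '2': s0→{s1, s3}, s2→{s4}; union {s1, s3, s4}; ε-closure = {s0, s1, s2, s3, s4}.
Read '1': s0→{s1, s2, s4}, s1→{s0}, s2→{s0, s1}, s3→{s4, s5}, s4→{s0, s1, s4}; now {s0, s1, s2, s4, s5}.
State s3 is not in {s0, s1, s2, s4, s5}.

No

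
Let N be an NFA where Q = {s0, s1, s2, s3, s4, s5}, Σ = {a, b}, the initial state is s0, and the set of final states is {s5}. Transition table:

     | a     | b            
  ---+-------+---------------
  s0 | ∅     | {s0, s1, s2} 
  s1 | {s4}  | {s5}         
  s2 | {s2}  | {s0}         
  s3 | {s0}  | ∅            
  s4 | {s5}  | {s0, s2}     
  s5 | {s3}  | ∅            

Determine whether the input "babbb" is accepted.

Yes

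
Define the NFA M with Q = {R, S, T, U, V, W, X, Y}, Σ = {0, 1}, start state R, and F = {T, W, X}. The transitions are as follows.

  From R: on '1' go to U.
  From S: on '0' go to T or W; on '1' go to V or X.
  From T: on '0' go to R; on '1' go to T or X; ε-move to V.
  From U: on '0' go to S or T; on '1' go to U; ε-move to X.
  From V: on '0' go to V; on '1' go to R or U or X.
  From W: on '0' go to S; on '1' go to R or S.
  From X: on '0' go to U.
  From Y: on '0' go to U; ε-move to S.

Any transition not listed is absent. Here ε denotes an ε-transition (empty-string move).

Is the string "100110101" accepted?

Start in {R}.
Read '1': R→{U}; union {U}; ε-closure = {U, X}.
Read '0': U→{S, T}, X→{U}; union {S, T, U}; ε-closure = {S, T, U, V, X}.
Read '0': S→{T, W}, T→{R}, U→{S, T}, V→{V}, X→{U}; union {R, S, T, U, V, W}; ε-closure = {R, S, T, U, V, W, X}.
Read '1': R→{U}, S→{V, X}, T→{T, X}, U→{U}, V→{R, U, X}, W→{R, S}, X→∅; now {R, S, T, U, V, X}.
Read '1': R→{U}, S→{V, X}, T→{T, X}, U→{U}, V→{R, U, X}, X→∅; now {R, T, U, V, X}.
Read '0': R→∅, T→{R}, U→{S, T}, V→{V}, X→{U}; union {R, S, T, U, V}; ε-closure = {R, S, T, U, V, X}.
Read '1': R→{U}, S→{V, X}, T→{T, X}, U→{U}, V→{R, U, X}, X→∅; now {R, T, U, V, X}.
Read '0': R→∅, T→{R}, U→{S, T}, V→{V}, X→{U}; union {R, S, T, U, V}; ε-closure = {R, S, T, U, V, X}.
Read '1': R→{U}, S→{V, X}, T→{T, X}, U→{U}, V→{R, U, X}, X→∅; now {R, T, U, V, X}.
The final set {R, T, U, V, X} contains the accepting states T, X.

Yes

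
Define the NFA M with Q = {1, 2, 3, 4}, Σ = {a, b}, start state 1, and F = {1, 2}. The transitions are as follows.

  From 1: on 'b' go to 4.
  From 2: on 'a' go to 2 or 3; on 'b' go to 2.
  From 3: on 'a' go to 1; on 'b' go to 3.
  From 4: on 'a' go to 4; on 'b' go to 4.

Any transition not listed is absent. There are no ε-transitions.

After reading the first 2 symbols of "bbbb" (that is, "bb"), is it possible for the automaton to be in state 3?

Start in {1}.
Read 'b': {1} → {4}.
Read 'b': {4} → {4}.
State 3 is not in {4}.

No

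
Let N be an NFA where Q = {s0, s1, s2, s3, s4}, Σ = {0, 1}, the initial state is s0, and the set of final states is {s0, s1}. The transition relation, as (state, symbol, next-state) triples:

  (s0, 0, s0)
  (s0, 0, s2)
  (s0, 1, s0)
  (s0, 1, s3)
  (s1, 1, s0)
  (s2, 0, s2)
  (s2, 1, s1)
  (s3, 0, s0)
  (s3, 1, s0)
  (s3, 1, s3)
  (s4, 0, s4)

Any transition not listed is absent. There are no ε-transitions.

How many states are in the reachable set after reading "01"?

Start in {s0}.
Read '0': s0→{s0, s2}; now {s0, s2}.
Read '1': s0→{s0, s3}, s2→{s1}; now {s0, s1, s3}.
That set has 3 states.

3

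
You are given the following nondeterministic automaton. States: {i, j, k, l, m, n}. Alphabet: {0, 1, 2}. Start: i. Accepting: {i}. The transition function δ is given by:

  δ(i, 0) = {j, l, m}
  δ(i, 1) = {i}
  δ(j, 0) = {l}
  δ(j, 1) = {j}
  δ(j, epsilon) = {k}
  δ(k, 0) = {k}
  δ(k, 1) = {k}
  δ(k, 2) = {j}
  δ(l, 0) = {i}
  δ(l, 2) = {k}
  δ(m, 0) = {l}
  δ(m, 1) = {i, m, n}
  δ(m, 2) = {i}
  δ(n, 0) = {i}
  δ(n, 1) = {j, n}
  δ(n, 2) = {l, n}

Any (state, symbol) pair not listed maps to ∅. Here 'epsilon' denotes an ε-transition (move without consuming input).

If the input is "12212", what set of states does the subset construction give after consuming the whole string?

∅

Start in {i}.
Read '1': {i} → {i}.
Read '2': {i} → ∅.
The set is empty and remains empty for the remaining 3 symbols.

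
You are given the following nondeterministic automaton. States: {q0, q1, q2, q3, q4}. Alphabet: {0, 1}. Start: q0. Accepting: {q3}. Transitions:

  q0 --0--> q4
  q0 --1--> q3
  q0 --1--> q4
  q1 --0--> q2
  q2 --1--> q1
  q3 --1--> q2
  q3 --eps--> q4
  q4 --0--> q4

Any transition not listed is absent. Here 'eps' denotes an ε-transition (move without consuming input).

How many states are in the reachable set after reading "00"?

1

Start in {q0}.
Read '0': {q0} → {q4}.
Read '0': {q4} → {q4}.
That set has 1 state.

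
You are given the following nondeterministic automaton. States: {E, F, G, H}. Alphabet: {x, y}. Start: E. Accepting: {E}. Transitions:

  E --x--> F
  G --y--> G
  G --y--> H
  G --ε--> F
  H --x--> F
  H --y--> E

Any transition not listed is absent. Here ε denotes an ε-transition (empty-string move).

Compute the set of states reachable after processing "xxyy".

∅

Start in {E}.
Read 'x': {E} → {F}.
Read 'x': {F} → ∅.
The set is empty and remains empty for the remaining 2 symbols.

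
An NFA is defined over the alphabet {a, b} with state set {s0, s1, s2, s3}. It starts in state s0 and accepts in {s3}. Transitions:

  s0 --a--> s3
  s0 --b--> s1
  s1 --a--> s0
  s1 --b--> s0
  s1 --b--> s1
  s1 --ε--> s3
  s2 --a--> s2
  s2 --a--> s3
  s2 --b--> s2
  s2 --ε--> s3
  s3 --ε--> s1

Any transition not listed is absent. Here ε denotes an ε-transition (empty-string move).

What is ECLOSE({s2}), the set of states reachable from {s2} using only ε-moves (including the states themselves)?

{s1, s2, s3}

Begin with {s2}.
ε-move s2 → s3; add s3.
ε-move s3 → s1; add s1.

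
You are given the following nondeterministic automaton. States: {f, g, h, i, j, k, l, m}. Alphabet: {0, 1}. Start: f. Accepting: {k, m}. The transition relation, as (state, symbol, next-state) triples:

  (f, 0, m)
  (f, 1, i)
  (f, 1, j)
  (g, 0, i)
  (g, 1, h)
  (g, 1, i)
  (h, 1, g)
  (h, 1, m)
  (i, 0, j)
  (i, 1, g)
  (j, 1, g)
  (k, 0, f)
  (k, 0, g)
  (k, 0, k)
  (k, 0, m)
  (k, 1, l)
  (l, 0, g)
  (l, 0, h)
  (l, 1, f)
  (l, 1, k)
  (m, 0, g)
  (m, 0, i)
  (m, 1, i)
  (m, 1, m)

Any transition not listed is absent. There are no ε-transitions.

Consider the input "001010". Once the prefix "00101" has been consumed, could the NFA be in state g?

Start in {f}.
Read '0': {f} → {m}.
Read '0': {m} → {g, i}.
Read '1': {g, i} → {g, h, i}.
Read '0': {g, h, i} → {i, j}.
Read '1': {i, j} → {g}.
State g is in {g}.

Yes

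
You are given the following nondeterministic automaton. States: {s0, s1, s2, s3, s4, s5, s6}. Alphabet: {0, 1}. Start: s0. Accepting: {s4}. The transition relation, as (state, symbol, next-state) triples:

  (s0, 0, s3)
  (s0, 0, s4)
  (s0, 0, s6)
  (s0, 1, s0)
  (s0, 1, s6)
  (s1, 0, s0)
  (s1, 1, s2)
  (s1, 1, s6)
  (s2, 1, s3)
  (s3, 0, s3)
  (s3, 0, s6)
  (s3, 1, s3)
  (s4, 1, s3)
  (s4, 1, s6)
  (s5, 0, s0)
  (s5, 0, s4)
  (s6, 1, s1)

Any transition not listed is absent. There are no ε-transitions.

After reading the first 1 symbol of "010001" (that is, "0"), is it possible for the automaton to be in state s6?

Start in {s0}.
Read '0': s0→{s3, s4, s6}; now {s3, s4, s6}.
State s6 is in {s3, s4, s6}.

Yes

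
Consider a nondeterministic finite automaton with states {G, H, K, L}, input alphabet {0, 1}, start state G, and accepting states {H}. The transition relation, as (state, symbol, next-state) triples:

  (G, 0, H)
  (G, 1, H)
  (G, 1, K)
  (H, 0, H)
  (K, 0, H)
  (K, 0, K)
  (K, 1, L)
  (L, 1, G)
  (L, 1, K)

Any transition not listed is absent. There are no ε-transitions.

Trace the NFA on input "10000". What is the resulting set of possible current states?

Start in {G}.
Read '1': G→{H, K}; now {H, K}.
Read '0': H→{H}, K→{H, K}; now {H, K}.
Read '0': H→{H}, K→{H, K}; now {H, K}.
Read '0': H→{H}, K→{H, K}; now {H, K}.
Read '0': H→{H}, K→{H, K}; now {H, K}.

{H, K}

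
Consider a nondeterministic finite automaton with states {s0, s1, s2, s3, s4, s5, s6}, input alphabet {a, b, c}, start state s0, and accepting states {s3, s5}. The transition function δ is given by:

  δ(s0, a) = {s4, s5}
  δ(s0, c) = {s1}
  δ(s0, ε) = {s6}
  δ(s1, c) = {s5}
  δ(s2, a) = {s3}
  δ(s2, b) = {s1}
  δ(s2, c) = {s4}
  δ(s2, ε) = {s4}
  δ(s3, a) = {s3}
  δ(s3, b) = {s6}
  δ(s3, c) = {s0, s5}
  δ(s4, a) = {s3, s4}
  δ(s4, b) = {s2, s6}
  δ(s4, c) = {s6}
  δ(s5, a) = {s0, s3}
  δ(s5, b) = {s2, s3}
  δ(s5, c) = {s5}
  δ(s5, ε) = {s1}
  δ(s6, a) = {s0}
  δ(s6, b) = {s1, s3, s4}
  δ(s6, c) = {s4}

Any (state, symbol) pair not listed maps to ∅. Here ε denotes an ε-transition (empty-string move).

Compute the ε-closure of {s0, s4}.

Begin with {s0, s4}.
ε-move s0 → s6; add s6.

{s0, s4, s6}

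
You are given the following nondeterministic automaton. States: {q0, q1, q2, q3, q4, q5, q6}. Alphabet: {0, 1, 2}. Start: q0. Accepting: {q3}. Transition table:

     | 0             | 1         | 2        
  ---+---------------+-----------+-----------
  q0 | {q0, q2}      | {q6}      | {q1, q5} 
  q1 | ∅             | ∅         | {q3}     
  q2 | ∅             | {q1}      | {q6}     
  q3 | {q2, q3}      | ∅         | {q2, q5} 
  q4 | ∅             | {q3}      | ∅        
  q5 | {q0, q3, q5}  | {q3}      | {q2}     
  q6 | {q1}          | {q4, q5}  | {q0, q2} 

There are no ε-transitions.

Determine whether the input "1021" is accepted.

No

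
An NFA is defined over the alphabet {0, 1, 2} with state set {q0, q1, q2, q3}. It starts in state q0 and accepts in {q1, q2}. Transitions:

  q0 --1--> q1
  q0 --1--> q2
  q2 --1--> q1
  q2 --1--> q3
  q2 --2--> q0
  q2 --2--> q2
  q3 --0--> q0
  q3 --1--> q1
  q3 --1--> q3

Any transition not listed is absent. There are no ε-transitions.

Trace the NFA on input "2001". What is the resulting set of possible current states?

∅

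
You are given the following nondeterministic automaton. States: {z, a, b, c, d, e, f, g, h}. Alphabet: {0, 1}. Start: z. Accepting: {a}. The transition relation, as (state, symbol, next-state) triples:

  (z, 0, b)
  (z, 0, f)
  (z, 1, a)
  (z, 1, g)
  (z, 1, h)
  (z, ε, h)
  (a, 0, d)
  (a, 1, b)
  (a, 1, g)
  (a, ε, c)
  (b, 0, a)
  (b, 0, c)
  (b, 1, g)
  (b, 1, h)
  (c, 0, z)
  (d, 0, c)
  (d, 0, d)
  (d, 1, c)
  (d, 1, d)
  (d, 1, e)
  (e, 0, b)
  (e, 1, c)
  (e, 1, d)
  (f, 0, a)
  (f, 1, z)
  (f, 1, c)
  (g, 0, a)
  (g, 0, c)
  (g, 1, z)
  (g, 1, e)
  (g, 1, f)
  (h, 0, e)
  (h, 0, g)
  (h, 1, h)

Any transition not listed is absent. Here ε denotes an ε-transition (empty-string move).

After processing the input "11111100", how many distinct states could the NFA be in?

Start: ε-closure({z}) = {z, h}.
Read '1': z→{a, g, h}, h→{h}; union {a, g, h}; ε-closure = {a, c, g, h}.
Read '1': a→{b, g}, c→∅, g→{z, e, f}, h→{h}; now {z, b, e, f, g, h}.
Read '1': z→{a, g, h}, b→{g, h}, e→{c, d}, f→{z, c}, g→{z, e, f}, h→{h}; now {z, a, c, d, e, f, g, h}.
Read '1': z→{a, g, h}, a→{b, g}, c→∅, d→{c, d, e}, e→{c, d}, f→{z, c}, g→{z, e, f}, h→{h}; now {z, a, b, c, d, e, f, g, h}.
Read '1': z→{a, g, h}, a→{b, g}, b→{g, h}, c→∅, d→{c, d, e}, e→{c, d}, f→{z, c}, g→{z, e, f}, h→{h}; now {z, a, b, c, d, e, f, g, h}.
Read '1': z→{a, g, h}, a→{b, g}, b→{g, h}, c→∅, d→{c, d, e}, e→{c, d}, f→{z, c}, g→{z, e, f}, h→{h}; now {z, a, b, c, d, e, f, g, h}.
Read '0': z→{b, f}, a→{d}, b→{a, c}, c→{z}, d→{c, d}, e→{b}, f→{a}, g→{a, c}, h→{e, g}; union {z, a, b, c, d, e, f, g}; ε-closure = {z, a, b, c, d, e, f, g, h}.
Read '0': z→{b, f}, a→{d}, b→{a, c}, c→{z}, d→{c, d}, e→{b}, f→{a}, g→{a, c}, h→{e, g}; union {z, a, b, c, d, e, f, g}; ε-closure = {z, a, b, c, d, e, f, g, h}.
That set has 9 states.

9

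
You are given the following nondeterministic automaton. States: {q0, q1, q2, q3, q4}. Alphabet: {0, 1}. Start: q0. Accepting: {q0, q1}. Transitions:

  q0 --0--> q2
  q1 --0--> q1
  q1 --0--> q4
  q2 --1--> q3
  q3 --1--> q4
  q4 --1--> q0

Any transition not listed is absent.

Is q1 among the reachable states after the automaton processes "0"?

Start in {q0}.
Read '0': q0→{q2}; now {q2}.
State q1 is not in {q2}.

No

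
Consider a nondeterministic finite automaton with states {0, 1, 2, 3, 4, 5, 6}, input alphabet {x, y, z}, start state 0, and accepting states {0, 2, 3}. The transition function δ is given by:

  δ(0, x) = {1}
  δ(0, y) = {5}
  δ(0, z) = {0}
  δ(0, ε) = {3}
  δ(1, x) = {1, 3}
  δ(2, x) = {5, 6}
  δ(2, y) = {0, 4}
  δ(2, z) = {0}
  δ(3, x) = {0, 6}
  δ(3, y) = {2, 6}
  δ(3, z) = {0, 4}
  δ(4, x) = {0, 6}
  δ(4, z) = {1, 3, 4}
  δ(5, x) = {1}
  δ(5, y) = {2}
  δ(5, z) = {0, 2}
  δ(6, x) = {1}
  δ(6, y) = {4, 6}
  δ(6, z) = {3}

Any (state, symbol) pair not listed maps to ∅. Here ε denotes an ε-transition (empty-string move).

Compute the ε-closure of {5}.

{5}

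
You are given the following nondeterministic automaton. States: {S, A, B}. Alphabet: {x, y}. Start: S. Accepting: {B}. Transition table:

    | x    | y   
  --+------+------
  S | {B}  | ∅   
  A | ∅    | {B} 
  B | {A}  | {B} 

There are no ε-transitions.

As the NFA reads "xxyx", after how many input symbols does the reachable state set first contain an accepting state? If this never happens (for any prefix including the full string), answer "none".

Start in {S}.
Read 'x': S→{B}; now {B}.
None of the earlier sets intersect F, but {B} does.

1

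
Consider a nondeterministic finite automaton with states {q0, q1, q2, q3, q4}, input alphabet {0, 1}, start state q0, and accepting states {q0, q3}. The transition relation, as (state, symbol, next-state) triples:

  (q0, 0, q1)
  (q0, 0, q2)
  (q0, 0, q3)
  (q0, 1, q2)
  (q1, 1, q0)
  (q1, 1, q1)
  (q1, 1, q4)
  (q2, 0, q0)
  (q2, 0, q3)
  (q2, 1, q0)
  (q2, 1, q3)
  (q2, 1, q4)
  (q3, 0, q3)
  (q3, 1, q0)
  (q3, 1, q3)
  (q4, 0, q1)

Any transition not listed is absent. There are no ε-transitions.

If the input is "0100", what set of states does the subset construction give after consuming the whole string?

{q0, q3}

Start in {q0}.
Read '0': q0→{q1, q2, q3}; now {q1, q2, q3}.
Read '1': q1→{q0, q1, q4}, q2→{q0, q3, q4}, q3→{q0, q3}; now {q0, q1, q3, q4}.
Read '0': q0→{q1, q2, q3}, q1→∅, q3→{q3}, q4→{q1}; now {q1, q2, q3}.
Read '0': q1→∅, q2→{q0, q3}, q3→{q3}; now {q0, q3}.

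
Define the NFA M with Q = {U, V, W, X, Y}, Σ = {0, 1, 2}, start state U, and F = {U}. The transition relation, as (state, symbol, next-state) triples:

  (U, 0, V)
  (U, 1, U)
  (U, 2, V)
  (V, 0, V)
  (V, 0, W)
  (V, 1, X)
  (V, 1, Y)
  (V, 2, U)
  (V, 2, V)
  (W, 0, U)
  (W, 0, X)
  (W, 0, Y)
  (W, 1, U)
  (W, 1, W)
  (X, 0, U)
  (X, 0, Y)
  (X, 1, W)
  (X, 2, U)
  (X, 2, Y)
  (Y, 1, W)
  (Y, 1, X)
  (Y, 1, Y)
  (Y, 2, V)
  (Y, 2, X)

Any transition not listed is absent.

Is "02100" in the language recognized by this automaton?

No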